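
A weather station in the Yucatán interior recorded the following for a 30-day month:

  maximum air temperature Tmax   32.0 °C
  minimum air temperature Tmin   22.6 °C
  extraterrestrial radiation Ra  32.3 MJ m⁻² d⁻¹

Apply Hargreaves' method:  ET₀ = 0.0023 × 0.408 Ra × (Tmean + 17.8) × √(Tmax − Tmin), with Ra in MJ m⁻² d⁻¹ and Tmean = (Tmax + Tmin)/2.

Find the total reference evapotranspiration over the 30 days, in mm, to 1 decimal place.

125.7 mm

Tmean = (32.0 + 22.6)/2 = 27.30 °C
0.408 Ra = 0.408 × 32.3 = 13.1784 mm/d equivalent
ET₀ = 0.0023 × 13.1784 × (27.30 + 17.8) × √9.4 = 0.0023 × 13.1784 × 45.10 × 3.0659 = 4.1911 mm/d
Over 30 days: 4.1911 × 30 = 125.733 mm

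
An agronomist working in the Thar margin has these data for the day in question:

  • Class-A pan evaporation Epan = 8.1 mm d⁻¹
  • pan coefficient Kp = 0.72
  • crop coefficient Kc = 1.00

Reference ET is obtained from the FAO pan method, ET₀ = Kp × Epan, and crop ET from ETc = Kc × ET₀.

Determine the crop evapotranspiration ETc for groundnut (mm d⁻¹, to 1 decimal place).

ET₀ = 0.72 × 8.1 = 5.8320 mm/d
ETc = Kc × ET₀ = 1.00 × 5.8320 = 5.8320 mm/d

5.8 mm d⁻¹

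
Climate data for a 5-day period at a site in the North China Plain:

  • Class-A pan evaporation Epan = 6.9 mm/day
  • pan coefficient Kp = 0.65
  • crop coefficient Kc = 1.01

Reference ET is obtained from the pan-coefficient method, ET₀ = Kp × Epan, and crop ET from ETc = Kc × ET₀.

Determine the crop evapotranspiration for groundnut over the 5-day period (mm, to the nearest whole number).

23 mm

ET₀ = 0.65 × 6.9 = 4.4850 mm/d
ETc = Kc × ET₀ = 1.01 × 4.4850 = 4.5299 mm/d
Over 5 days: 4.5299 × 5 = 22.650 mm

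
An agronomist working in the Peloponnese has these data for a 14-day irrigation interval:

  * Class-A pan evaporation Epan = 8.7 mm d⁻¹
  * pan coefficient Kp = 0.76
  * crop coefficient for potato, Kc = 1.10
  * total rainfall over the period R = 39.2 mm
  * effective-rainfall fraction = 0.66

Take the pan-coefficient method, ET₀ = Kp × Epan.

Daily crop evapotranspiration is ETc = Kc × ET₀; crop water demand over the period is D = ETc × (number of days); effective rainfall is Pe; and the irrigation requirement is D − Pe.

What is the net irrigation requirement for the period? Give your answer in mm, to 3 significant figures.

76.0 mm

ET₀ = 0.76 × 8.7 = 6.6120 mm/d
ETc = Kc × ET₀ = 1.10 × 6.6120 = 7.2732 mm/d
Crop demand D = ETc × 14 d = 7.2732 × 14 = 101.825 mm
Pe = 0.66 × 39.2 = 25.872 mm
D − Pe = 101.825 − 25.872 = 75.953 mm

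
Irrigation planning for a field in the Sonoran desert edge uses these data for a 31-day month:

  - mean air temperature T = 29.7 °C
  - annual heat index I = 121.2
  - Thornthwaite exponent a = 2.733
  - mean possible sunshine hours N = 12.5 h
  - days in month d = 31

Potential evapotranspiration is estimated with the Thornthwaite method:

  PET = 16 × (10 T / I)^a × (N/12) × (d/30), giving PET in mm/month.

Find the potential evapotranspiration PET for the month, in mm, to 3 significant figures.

199 mm

10T/I = 10 × 29.7 / 121.2 = 2.4505
(10T/I)^a = 2.4505^2.733 = 11.5833
Uncorrected PET = 16 × 11.5833 = 185.333 mm
Correction = (N/12)(d/30) = (12.5/12)(31/30) = 1.0764
PET = 185.333 × 1.0764 = 199.492 mm/month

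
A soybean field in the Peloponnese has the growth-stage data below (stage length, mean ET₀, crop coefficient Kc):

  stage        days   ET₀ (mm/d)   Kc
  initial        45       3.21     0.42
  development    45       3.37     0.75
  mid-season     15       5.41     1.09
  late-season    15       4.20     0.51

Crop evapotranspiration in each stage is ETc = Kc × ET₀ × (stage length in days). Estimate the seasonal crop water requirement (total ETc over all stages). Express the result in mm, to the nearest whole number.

295 mm

initial: 0.42 × 3.21 × 45 = 60.67 mm
development: 0.75 × 3.37 × 45 = 113.74 mm
mid-season: 1.09 × 5.41 × 15 = 88.45 mm
late-season: 0.51 × 4.20 × 15 = 32.13 mm
Seasonal total = 294.99 mm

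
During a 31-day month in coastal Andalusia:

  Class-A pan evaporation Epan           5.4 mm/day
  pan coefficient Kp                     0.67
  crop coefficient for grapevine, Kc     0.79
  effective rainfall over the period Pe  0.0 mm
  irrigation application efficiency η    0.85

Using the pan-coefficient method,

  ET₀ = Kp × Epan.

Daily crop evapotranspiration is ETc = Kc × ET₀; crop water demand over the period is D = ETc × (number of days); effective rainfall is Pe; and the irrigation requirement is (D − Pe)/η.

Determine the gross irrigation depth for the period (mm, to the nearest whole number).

104 mm

ET₀ = 0.67 × 5.4 = 3.6180 mm/d
ETc = Kc × ET₀ = 0.79 × 3.6180 = 2.8582 mm/d
Crop demand D = ETc × 31 d = 2.8582 × 31 = 88.604 mm
D − Pe = 88.604 − 0.0 = 88.604 mm
Gross irrigation = 88.604 / 0.85 = 104.240 mm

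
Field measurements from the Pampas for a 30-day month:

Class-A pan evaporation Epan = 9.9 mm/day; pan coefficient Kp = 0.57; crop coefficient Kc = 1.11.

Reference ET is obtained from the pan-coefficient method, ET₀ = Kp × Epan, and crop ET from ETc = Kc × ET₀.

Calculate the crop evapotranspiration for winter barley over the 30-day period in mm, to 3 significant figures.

188 mm

ET₀ = 0.57 × 9.9 = 5.6430 mm/d
ETc = Kc × ET₀ = 1.11 × 5.6430 = 6.2637 mm/d
Over 30 days: 6.2637 × 30 = 187.911 mm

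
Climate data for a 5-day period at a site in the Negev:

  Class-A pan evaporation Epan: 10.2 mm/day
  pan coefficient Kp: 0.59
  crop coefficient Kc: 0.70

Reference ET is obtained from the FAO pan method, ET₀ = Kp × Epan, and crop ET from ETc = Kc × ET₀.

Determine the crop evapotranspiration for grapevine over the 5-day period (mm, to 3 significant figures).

ET₀ = 0.59 × 10.2 = 6.0180 mm/d
ETc = Kc × ET₀ = 0.70 × 6.0180 = 4.2126 mm/d
Over 5 days: 4.2126 × 5 = 21.063 mm

21.1 mm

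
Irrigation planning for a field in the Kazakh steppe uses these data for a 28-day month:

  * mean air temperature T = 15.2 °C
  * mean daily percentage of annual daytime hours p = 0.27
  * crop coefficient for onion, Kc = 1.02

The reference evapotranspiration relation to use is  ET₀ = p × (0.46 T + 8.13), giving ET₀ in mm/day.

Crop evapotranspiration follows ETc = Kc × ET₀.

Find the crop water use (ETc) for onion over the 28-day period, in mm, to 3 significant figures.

117 mm

ET₀ = 0.27 × (0.46 × 15.2 + 8.13) = 0.27 × 15.122 = 4.0829 mm/d
ETc = Kc × ET₀ = 1.02 × 4.0829 = 4.1646 mm/d
Over 28 days: 4.1646 × 28 = 116.609 mm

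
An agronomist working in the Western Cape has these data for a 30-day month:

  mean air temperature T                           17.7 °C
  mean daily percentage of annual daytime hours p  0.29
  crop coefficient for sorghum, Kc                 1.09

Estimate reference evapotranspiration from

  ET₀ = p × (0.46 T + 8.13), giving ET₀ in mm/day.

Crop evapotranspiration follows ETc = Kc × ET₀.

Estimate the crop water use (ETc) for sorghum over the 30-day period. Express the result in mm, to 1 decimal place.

ET₀ = 0.29 × (0.46 × 17.7 + 8.13) = 0.29 × 16.272 = 4.7189 mm/d
ETc = Kc × ET₀ = 1.09 × 4.7189 = 5.1436 mm/d
Over 30 days: 5.1436 × 30 = 154.308 mm

154.3 mm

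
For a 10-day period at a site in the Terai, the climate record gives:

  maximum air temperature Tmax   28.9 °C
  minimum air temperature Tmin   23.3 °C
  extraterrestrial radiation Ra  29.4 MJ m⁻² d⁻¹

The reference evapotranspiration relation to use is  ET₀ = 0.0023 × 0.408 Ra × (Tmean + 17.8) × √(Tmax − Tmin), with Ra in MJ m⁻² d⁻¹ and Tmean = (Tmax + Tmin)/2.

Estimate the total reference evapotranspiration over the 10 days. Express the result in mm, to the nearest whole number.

29 mm

Tmean = (28.9 + 23.3)/2 = 26.10 °C
0.408 Ra = 0.408 × 29.4 = 11.9952 mm/d equivalent
ET₀ = 0.0023 × 11.9952 × (26.10 + 17.8) × √5.6 = 0.0023 × 11.9952 × 43.90 × 2.3664 = 2.8661 mm/d
Over 10 days: 2.8661 × 10 = 28.661 mm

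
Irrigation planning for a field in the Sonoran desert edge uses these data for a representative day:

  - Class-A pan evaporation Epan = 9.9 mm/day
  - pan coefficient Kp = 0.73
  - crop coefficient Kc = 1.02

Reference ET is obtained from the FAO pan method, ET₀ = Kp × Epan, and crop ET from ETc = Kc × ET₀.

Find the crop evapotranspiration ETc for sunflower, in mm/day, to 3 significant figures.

7.37 mm/day

ET₀ = 0.73 × 9.9 = 7.2270 mm/d
ETc = Kc × ET₀ = 1.02 × 7.2270 = 7.3715 mm/d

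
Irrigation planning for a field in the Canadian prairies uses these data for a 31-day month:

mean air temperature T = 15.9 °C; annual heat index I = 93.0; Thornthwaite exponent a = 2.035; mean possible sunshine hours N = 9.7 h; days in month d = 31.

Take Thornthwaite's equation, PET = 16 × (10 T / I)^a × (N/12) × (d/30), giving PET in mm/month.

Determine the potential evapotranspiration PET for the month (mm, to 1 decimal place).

39.8 mm

10T/I = 10 × 15.9 / 93.0 = 1.7097
(10T/I)^a = 1.7097^2.035 = 2.9785
Uncorrected PET = 16 × 2.9785 = 47.656 mm
Correction = (N/12)(d/30) = (9.7/12)(31/30) = 0.8353
PET = 47.656 × 0.8353 = 39.807 mm/month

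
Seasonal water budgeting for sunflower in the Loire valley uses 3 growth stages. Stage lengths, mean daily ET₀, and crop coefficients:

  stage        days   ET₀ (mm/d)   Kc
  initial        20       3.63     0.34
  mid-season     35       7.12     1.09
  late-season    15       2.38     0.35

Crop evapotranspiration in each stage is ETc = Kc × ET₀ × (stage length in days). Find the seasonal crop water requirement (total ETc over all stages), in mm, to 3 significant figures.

initial: 0.34 × 3.63 × 20 = 24.68 mm
mid-season: 1.09 × 7.12 × 35 = 271.63 mm
late-season: 0.35 × 2.38 × 15 = 12.50 mm
Seasonal total = 308.81 mm

309 mm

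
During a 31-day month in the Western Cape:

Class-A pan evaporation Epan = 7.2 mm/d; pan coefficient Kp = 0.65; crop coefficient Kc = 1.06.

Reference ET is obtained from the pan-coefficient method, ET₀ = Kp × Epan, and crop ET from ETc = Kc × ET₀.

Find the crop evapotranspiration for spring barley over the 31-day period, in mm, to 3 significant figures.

154 mm

ET₀ = 0.65 × 7.2 = 4.6800 mm/d
ETc = Kc × ET₀ = 1.06 × 4.6800 = 4.9608 mm/d
Over 31 days: 4.9608 × 31 = 153.785 mm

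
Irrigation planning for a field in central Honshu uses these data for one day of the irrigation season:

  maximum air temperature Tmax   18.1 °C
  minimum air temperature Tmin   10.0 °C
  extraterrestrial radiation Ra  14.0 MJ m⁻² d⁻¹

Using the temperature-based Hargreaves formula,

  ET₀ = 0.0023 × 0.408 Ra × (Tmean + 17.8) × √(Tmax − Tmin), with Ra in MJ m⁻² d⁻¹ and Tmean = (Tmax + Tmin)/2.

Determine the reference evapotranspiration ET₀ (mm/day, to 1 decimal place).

Tmean = (18.1 + 10.0)/2 = 14.05 °C
0.408 Ra = 0.408 × 14.0 = 5.7120 mm/d equivalent
ET₀ = 0.0023 × 5.7120 × (14.05 + 17.8) × √8.1 = 0.0023 × 5.7120 × 31.85 × 2.8460 = 1.1909 mm/d

1.2 mm/day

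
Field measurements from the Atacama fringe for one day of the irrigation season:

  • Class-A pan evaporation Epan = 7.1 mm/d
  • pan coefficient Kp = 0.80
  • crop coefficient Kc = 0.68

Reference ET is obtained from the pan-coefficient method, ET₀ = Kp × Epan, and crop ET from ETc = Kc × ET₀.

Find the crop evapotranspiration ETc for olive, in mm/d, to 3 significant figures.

3.86 mm/d

ET₀ = 0.80 × 7.1 = 5.6800 mm/d
ETc = Kc × ET₀ = 0.68 × 5.6800 = 3.8624 mm/d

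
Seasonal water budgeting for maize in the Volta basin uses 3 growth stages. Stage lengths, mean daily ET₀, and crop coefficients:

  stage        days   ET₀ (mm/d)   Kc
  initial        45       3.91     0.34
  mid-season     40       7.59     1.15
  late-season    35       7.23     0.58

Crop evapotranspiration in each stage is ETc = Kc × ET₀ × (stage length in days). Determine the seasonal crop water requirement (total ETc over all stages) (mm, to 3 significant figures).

initial: 0.34 × 3.91 × 45 = 59.82 mm
mid-season: 1.15 × 7.59 × 40 = 349.14 mm
late-season: 0.58 × 7.23 × 35 = 146.77 mm
Seasonal total = 555.73 mm

556 mm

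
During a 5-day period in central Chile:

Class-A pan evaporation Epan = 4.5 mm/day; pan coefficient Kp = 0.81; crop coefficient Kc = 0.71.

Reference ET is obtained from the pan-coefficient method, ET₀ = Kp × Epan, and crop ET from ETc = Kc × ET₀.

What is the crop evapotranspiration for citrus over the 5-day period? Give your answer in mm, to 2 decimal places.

ET₀ = 0.81 × 4.5 = 3.6450 mm/d
ETc = Kc × ET₀ = 0.71 × 3.6450 = 2.5880 mm/d
Over 5 days: 2.5880 × 5 = 12.940 mm

12.94 mm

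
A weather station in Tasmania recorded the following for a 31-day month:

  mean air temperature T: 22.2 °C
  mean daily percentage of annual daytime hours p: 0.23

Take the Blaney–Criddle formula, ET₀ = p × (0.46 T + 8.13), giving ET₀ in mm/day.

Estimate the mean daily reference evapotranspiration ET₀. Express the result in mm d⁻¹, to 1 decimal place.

ET₀ = 0.23 × (0.46 × 22.2 + 8.13) = 0.23 × 18.342 = 4.2187 mm/d

4.2 mm d⁻¹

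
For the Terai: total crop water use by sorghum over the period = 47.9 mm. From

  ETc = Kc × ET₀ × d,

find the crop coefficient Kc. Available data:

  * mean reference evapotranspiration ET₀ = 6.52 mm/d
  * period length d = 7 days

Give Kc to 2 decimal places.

ETc = Kc × ET₀ × d  ⇒  Kc = ETc / (ET₀ × d)
Kc = 47.9 / (6.52 × 7) = 47.9 / 45.64 = 1.0495

1.05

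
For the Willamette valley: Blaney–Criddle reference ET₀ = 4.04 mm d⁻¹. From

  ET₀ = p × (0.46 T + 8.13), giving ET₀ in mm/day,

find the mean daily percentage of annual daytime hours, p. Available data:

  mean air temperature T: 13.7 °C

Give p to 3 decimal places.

p = ET₀ / (0.46 T + 8.13) = 4.04 / (0.46 × 13.7 + 8.13) = 4.04 / 14.432 = 0.2799

0.280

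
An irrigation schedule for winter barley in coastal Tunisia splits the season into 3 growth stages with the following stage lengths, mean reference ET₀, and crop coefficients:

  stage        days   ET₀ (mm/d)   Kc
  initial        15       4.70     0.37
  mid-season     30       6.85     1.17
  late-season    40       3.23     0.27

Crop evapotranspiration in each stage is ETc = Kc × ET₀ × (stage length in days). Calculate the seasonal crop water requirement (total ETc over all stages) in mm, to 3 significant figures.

301 mm

initial: 0.37 × 4.70 × 15 = 26.09 mm
mid-season: 1.17 × 6.85 × 30 = 240.44 mm
late-season: 0.27 × 3.23 × 40 = 34.88 mm
Seasonal total = 301.41 mm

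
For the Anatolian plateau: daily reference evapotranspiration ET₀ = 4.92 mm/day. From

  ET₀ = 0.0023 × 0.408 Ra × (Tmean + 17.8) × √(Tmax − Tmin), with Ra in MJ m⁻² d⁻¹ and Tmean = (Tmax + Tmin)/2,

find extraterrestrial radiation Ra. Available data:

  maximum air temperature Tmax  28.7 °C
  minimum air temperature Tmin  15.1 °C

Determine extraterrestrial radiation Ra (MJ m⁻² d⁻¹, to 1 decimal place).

Tmean = (28.7+15.1)/2 = 21.90 °C; ΔT = 13.6
Ra = ET₀ / [0.0023 × 0.408 × (Tmean+17.8) × √ΔT]
   = 4.92 / (0.0023 × 0.408 × 39.70 × 3.6878) = 35.811 MJ m⁻² d⁻¹

35.8 MJ m⁻² d⁻¹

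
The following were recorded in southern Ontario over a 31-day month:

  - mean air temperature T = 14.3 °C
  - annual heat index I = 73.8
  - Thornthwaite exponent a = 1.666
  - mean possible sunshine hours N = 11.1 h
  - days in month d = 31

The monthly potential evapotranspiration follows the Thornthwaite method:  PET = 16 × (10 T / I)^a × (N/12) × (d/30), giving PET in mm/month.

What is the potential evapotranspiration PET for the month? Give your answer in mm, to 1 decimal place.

10T/I = 10 × 14.3 / 73.8 = 1.9377
(10T/I)^a = 1.9377^1.666 = 3.0104
Uncorrected PET = 16 × 3.0104 = 48.166 mm
Correction = (N/12)(d/30) = (11.1/12)(31/30) = 0.9558
PET = 48.166 × 0.9558 = 46.037 mm/month

46.0 mm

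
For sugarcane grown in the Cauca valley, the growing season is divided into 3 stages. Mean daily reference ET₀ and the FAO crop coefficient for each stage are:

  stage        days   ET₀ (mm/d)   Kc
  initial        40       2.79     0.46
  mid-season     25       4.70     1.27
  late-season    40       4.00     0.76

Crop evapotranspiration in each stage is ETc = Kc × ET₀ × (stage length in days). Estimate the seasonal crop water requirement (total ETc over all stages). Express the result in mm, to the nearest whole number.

322 mm

initial: 0.46 × 2.79 × 40 = 51.34 mm
mid-season: 1.27 × 4.70 × 25 = 149.23 mm
late-season: 0.76 × 4.00 × 40 = 121.60 mm
Seasonal total = 322.17 mm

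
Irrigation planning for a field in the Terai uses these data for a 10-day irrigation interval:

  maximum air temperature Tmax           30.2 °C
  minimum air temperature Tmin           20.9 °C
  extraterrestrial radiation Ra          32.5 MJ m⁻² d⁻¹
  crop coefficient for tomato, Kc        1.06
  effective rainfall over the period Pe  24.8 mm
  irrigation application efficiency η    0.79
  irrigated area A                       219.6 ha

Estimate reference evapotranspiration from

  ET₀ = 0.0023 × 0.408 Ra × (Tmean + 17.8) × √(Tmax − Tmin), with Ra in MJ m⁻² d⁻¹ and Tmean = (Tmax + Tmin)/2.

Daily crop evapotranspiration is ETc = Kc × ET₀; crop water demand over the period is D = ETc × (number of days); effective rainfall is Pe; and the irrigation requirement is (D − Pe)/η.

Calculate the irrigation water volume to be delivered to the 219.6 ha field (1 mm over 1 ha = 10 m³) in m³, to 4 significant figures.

Tmean = (30.2 + 20.9)/2 = 25.55 °C
0.408 Ra = 0.408 × 32.5 = 13.2600 mm/d equivalent
ET₀ = 0.0023 × 13.2600 × (25.55 + 17.8) × √9.3 = 0.0023 × 13.2600 × 43.35 × 3.0496 = 4.0318 mm/d
ETc = Kc × ET₀ = 1.06 × 4.0318 = 4.2737 mm/d
Crop demand D = ETc × 10 d = 4.2737 × 10 = 42.737 mm
D − Pe = 42.737 − 24.8 = 17.937 mm
Gross irrigation = 17.937 / 0.79 = 22.705 mm
Volume = 22.705 mm × 219.6 ha × 10 = 49860.2 m³

49860 m³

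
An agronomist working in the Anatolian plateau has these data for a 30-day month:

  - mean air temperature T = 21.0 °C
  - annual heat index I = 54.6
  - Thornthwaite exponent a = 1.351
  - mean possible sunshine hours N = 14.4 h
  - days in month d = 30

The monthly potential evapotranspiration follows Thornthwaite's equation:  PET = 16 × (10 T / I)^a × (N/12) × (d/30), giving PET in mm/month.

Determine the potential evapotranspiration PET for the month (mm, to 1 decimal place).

10T/I = 10 × 21.0 / 54.6 = 3.8462
(10T/I)^a = 3.8462^1.351 = 6.1713
Uncorrected PET = 16 × 6.1713 = 98.741 mm
Correction = (N/12)(d/30) = (14.4/12)(30/30) = 1.2000
PET = 98.741 × 1.2000 = 118.489 mm/month

118.5 mm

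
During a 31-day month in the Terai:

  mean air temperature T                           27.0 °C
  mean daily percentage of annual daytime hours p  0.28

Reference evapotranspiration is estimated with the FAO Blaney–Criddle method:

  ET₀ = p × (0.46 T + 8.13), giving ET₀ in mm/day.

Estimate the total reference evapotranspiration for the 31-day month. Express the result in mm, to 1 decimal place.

178.4 mm

ET₀ = 0.28 × (0.46 × 27.0 + 8.13) = 0.28 × 20.550 = 5.7540 mm/d
Monthly total = 5.7540 × 31 = 178.374 mm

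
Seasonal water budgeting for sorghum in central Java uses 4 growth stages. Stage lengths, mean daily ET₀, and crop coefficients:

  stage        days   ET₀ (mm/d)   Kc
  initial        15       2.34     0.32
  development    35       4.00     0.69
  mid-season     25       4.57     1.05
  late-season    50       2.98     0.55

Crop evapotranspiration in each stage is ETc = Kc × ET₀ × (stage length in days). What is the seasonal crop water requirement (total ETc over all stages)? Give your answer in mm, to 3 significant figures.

initial: 0.32 × 2.34 × 15 = 11.23 mm
development: 0.69 × 4.00 × 35 = 96.60 mm
mid-season: 1.05 × 4.57 × 25 = 119.96 mm
late-season: 0.55 × 2.98 × 50 = 81.95 mm
Seasonal total = 309.74 mm

310 mm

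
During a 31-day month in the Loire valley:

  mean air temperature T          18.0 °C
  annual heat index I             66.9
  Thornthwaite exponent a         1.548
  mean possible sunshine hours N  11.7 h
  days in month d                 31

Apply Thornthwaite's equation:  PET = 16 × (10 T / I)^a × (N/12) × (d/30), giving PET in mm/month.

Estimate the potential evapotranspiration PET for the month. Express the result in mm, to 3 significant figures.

74.6 mm

10T/I = 10 × 18.0 / 66.9 = 2.6906
(10T/I)^a = 2.6906^1.548 = 4.6281
Uncorrected PET = 16 × 4.6281 = 74.050 mm
Correction = (N/12)(d/30) = (11.7/12)(31/30) = 1.0075
PET = 74.050 × 1.0075 = 74.605 mm/month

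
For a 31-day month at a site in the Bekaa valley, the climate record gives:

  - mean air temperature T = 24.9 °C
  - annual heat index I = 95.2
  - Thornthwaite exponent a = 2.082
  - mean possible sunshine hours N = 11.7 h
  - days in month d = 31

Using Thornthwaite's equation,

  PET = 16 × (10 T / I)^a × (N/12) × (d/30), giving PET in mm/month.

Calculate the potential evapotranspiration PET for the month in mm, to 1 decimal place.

119.3 mm

10T/I = 10 × 24.9 / 95.2 = 2.6155
(10T/I)^a = 2.6155^2.082 = 7.4020
Uncorrected PET = 16 × 7.4020 = 118.432 mm
Correction = (N/12)(d/30) = (11.7/12)(31/30) = 1.0075
PET = 118.432 × 1.0075 = 119.320 mm/month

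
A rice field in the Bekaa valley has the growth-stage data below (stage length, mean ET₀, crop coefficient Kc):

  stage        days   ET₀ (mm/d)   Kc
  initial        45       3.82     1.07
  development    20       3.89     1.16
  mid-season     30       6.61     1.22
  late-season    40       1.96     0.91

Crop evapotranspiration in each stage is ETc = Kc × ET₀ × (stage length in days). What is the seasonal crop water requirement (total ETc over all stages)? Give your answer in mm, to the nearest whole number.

587 mm

initial: 1.07 × 3.82 × 45 = 183.93 mm
development: 1.16 × 3.89 × 20 = 90.25 mm
mid-season: 1.22 × 6.61 × 30 = 241.93 mm
late-season: 0.91 × 1.96 × 40 = 71.34 mm
Seasonal total = 587.45 mm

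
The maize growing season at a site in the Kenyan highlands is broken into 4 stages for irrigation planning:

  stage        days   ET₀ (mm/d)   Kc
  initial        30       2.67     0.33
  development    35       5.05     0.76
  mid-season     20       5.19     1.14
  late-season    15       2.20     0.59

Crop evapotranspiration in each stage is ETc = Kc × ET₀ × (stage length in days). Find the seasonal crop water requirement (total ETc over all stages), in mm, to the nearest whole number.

299 mm

initial: 0.33 × 2.67 × 30 = 26.43 mm
development: 0.76 × 5.05 × 35 = 134.33 mm
mid-season: 1.14 × 5.19 × 20 = 118.33 mm
late-season: 0.59 × 2.20 × 15 = 19.47 mm
Seasonal total = 298.56 mm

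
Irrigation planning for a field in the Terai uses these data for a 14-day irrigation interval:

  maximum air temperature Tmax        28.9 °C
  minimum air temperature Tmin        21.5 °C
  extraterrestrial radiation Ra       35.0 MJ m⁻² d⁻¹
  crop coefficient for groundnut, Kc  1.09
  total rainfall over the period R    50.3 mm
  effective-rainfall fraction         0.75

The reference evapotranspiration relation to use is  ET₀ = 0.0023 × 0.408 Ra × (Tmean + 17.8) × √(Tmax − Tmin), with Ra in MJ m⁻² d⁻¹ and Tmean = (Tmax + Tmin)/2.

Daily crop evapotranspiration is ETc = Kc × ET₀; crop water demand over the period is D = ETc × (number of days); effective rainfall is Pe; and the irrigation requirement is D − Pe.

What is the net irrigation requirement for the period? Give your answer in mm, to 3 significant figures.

20.9 mm

Tmean = (28.9 + 21.5)/2 = 25.20 °C
0.408 Ra = 0.408 × 35.0 = 14.2800 mm/d equivalent
ET₀ = 0.0023 × 14.2800 × (25.20 + 17.8) × √7.4 = 0.0023 × 14.2800 × 43.00 × 2.7203 = 3.8419 mm/d
ETc = Kc × ET₀ = 1.09 × 3.8419 = 4.1877 mm/d
Crop demand D = ETc × 14 d = 4.1877 × 14 = 58.628 mm
Pe = 0.75 × 50.3 = 37.725 mm
D − Pe = 58.628 − 37.725 = 20.903 mm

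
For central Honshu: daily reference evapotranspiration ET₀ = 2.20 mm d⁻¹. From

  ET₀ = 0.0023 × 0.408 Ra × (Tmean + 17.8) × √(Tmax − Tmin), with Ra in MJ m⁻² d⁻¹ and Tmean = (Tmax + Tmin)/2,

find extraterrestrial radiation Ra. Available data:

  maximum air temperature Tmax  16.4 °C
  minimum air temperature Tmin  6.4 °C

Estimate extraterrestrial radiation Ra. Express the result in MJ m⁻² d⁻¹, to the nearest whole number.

25 MJ m⁻² d⁻¹

Tmean = (16.4+6.4)/2 = 11.40 °C; ΔT = 10.0
Ra = ET₀ / [0.0023 × 0.408 × (Tmean+17.8) × √ΔT]
   = 2.20 / (0.0023 × 0.408 × 29.20 × 3.1623) = 25.389 MJ m⁻² d⁻¹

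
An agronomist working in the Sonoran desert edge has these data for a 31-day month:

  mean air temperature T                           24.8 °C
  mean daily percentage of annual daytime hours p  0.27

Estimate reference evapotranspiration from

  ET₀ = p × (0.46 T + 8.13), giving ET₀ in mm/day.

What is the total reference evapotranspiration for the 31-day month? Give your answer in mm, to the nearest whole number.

ET₀ = 0.27 × (0.46 × 24.8 + 8.13) = 0.27 × 19.538 = 5.2753 mm/d
Monthly total = 5.2753 × 31 = 163.534 mm

164 mm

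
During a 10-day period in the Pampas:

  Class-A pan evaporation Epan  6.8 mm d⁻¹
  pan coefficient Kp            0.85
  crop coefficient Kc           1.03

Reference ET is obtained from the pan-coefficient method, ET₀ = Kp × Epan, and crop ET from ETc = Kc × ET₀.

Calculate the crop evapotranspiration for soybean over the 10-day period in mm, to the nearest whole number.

60 mm

ET₀ = 0.85 × 6.8 = 5.7800 mm/d
ETc = Kc × ET₀ = 1.03 × 5.7800 = 5.9534 mm/d
Over 10 days: 5.9534 × 10 = 59.534 mm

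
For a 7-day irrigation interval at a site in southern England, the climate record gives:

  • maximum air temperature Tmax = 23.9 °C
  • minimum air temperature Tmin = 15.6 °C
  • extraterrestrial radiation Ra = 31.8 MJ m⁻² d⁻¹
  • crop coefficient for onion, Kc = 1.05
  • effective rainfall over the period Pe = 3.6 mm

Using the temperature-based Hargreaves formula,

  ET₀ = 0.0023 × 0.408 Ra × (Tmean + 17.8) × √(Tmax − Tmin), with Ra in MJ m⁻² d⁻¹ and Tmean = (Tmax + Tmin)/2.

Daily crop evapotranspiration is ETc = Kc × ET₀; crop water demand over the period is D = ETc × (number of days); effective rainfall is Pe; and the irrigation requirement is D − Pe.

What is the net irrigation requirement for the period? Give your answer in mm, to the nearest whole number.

Tmean = (23.9 + 15.6)/2 = 19.75 °C
0.408 Ra = 0.408 × 31.8 = 12.9744 mm/d equivalent
ET₀ = 0.0023 × 12.9744 × (19.75 + 17.8) × √8.3 = 0.0023 × 12.9744 × 37.55 × 2.8810 = 3.2283 mm/d
ETc = Kc × ET₀ = 1.05 × 3.2283 = 3.3897 mm/d
Crop demand D = ETc × 7 d = 3.3897 × 7 = 23.728 mm
D − Pe = 23.728 − 3.6 = 20.128 mm

20 mm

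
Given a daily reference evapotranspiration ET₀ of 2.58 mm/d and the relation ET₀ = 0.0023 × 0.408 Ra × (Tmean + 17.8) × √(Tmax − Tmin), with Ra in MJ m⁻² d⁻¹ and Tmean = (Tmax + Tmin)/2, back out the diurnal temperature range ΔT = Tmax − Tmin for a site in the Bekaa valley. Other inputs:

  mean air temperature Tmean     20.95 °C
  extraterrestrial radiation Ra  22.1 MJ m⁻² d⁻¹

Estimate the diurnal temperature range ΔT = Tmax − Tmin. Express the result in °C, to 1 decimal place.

10.3 °C

√ΔT = ET₀ / [0.0023 × 0.408 × Ra × (Tmean+17.8)] = 2.58 / (0.0023 × 9.0168 × 38.75) = 3.2105
ΔT = 3.2105² = 10.307 °C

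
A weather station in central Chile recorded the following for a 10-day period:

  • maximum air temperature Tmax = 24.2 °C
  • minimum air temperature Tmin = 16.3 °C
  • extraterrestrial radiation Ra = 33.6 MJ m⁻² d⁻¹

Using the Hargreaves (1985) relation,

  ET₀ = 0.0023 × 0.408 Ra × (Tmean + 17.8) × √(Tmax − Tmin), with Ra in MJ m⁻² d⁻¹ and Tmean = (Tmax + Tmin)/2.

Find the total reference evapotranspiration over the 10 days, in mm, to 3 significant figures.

Tmean = (24.2 + 16.3)/2 = 20.25 °C
0.408 Ra = 0.408 × 33.6 = 13.7088 mm/d equivalent
ET₀ = 0.0023 × 13.7088 × (20.25 + 17.8) × √7.9 = 0.0023 × 13.7088 × 38.05 × 2.8107 = 3.3721 mm/d
Over 10 days: 3.3721 × 10 = 33.721 mm

33.7 mm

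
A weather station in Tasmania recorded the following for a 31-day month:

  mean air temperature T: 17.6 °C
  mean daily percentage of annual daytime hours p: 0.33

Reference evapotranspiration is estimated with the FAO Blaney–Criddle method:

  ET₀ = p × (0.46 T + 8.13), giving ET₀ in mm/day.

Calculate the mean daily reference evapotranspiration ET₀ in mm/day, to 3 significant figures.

5.35 mm/day

ET₀ = 0.33 × (0.46 × 17.6 + 8.13) = 0.33 × 16.226 = 5.3546 mm/d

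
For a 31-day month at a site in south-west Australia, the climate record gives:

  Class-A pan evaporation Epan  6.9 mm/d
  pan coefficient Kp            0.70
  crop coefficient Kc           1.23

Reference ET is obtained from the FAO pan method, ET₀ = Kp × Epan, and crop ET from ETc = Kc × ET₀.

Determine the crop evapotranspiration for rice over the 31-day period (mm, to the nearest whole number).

ET₀ = 0.70 × 6.9 = 4.8300 mm/d
ETc = Kc × ET₀ = 1.23 × 4.8300 = 5.9409 mm/d
Over 31 days: 5.9409 × 31 = 184.168 mm

184 mm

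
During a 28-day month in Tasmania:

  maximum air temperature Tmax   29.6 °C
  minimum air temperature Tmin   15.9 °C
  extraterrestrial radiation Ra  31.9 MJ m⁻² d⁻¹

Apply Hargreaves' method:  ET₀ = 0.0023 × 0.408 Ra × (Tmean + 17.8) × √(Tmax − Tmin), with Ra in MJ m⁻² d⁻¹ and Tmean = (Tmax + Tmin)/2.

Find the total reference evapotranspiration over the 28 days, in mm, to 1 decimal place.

125.8 mm

Tmean = (29.6 + 15.9)/2 = 22.75 °C
0.408 Ra = 0.408 × 31.9 = 13.0152 mm/d equivalent
ET₀ = 0.0023 × 13.0152 × (22.75 + 17.8) × √13.7 = 0.0023 × 13.0152 × 40.55 × 3.7014 = 4.4930 mm/d
Over 28 days: 4.4930 × 28 = 125.804 mm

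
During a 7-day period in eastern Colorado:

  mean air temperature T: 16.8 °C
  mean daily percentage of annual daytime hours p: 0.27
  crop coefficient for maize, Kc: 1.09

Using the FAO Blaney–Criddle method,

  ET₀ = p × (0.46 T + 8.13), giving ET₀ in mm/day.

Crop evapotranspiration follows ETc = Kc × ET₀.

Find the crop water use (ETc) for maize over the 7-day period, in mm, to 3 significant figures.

32.7 mm

ET₀ = 0.27 × (0.46 × 16.8 + 8.13) = 0.27 × 15.858 = 4.2817 mm/d
ETc = Kc × ET₀ = 1.09 × 4.2817 = 4.6671 mm/d
Over 7 days: 4.6671 × 7 = 32.670 mm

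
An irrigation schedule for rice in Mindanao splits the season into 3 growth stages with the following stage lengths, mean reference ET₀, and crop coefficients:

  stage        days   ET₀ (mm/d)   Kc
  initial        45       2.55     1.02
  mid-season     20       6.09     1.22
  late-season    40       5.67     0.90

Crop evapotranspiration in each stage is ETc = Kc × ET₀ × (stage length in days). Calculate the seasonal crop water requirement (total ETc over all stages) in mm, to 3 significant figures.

initial: 1.02 × 2.55 × 45 = 117.05 mm
mid-season: 1.22 × 6.09 × 20 = 148.60 mm
late-season: 0.90 × 5.67 × 40 = 204.12 mm
Seasonal total = 469.77 mm

470 mm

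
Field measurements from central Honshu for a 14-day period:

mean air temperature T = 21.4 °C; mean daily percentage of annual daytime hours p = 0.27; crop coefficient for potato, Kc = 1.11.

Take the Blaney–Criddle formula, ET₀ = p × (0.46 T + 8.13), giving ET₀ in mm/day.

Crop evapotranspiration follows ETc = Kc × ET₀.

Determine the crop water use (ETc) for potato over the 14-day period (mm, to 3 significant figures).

ET₀ = 0.27 × (0.46 × 21.4 + 8.13) = 0.27 × 17.974 = 4.8530 mm/d
ETc = Kc × ET₀ = 1.11 × 4.8530 = 5.3868 mm/d
Over 14 days: 5.3868 × 14 = 75.415 mm

75.4 mm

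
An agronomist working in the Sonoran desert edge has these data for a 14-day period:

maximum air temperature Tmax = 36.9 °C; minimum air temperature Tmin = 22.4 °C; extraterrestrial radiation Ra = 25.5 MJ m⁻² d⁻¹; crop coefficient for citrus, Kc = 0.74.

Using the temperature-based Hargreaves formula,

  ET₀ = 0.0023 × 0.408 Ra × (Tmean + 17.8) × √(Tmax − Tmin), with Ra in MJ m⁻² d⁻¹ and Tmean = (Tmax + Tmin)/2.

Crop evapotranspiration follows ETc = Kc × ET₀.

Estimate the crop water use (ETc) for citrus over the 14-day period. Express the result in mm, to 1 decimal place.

Tmean = (36.9 + 22.4)/2 = 29.65 °C
0.408 Ra = 0.408 × 25.5 = 10.4040 mm/d equivalent
ET₀ = 0.0023 × 10.4040 × (29.65 + 17.8) × √14.5 = 0.0023 × 10.4040 × 47.45 × 3.8079 = 4.3236 mm/d
ETc = Kc × ET₀ = 0.74 × 4.3236 = 3.1995 mm/d
Over 14 days: 3.1995 × 14 = 44.793 mm

44.8 mm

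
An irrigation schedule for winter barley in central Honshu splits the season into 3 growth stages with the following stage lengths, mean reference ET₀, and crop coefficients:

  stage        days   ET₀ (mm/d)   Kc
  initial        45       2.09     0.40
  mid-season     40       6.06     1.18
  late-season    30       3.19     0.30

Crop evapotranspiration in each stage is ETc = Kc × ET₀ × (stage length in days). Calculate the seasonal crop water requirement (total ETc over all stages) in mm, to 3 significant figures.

352 mm

initial: 0.40 × 2.09 × 45 = 37.62 mm
mid-season: 1.18 × 6.06 × 40 = 286.03 mm
late-season: 0.30 × 3.19 × 30 = 28.71 mm
Seasonal total = 352.36 mm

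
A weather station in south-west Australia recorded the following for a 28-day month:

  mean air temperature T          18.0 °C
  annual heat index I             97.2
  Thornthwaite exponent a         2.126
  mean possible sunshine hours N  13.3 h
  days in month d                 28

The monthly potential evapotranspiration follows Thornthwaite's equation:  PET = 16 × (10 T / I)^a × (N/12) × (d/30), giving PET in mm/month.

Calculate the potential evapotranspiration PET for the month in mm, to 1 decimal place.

10T/I = 10 × 18.0 / 97.2 = 1.8519
(10T/I)^a = 1.8519^2.126 = 3.7064
Uncorrected PET = 16 × 3.7064 = 59.302 mm
Correction = (N/12)(d/30) = (13.3/12)(28/30) = 1.0344
PET = 59.302 × 1.0344 = 61.342 mm/month

61.3 mm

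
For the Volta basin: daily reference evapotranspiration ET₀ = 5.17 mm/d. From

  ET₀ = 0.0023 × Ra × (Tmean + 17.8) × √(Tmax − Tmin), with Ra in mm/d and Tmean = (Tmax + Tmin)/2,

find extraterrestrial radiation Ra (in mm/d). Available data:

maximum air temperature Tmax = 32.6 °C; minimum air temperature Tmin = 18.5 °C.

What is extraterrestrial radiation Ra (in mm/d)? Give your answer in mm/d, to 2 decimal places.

Tmean = 25.55 °C; √ΔT = 3.7550
Ra = ET₀ / [0.0023 × (Tmean+17.8) × √ΔT] = 5.17 / (0.0023 × 43.35 × 3.7550) = 13.809 mm/d

13.81 mm/d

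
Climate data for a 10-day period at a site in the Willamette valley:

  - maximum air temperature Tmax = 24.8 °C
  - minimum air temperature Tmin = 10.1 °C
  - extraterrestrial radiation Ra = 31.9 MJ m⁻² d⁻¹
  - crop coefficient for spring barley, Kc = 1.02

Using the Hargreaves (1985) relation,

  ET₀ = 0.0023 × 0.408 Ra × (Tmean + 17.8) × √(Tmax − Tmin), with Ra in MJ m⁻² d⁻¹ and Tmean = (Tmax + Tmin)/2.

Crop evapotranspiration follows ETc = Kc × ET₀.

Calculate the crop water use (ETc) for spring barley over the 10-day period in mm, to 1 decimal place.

41.3 mm

Tmean = (24.8 + 10.1)/2 = 17.45 °C
0.408 Ra = 0.408 × 31.9 = 13.0152 mm/d equivalent
ET₀ = 0.0023 × 13.0152 × (17.45 + 17.8) × √14.7 = 0.0023 × 13.0152 × 35.25 × 3.8341 = 4.0458 mm/d
ETc = Kc × ET₀ = 1.02 × 4.0458 = 4.1267 mm/d
Over 10 days: 4.1267 × 10 = 41.267 mm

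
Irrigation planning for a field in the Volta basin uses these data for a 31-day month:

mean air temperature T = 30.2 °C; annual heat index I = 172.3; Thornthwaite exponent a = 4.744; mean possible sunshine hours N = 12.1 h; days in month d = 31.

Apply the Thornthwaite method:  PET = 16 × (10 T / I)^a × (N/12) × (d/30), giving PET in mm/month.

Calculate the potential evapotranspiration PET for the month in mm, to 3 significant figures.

239 mm

10T/I = 10 × 30.2 / 172.3 = 1.7528
(10T/I)^a = 1.7528^4.744 = 14.3307
Uncorrected PET = 16 × 14.3307 = 229.291 mm
Correction = (N/12)(d/30) = (12.1/12)(31/30) = 1.0419
PET = 229.291 × 1.0419 = 238.898 mm/month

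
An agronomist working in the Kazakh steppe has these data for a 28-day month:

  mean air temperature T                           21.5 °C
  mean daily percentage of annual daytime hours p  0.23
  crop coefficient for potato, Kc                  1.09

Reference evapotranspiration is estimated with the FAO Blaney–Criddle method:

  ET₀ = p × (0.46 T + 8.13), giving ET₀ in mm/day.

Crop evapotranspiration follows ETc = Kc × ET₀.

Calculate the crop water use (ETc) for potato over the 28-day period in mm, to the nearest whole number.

126 mm

ET₀ = 0.23 × (0.46 × 21.5 + 8.13) = 0.23 × 18.020 = 4.1446 mm/d
ETc = Kc × ET₀ = 1.09 × 4.1446 = 4.5176 mm/d
Over 28 days: 4.5176 × 28 = 126.493 mm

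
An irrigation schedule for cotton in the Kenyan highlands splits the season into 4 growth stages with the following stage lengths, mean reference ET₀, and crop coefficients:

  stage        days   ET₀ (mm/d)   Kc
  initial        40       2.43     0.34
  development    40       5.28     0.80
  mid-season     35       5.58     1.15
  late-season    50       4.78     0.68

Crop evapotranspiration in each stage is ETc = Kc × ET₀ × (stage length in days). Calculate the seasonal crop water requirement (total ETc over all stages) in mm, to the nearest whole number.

589 mm

initial: 0.34 × 2.43 × 40 = 33.05 mm
development: 0.80 × 5.28 × 40 = 168.96 mm
mid-season: 1.15 × 5.58 × 35 = 224.60 mm
late-season: 0.68 × 4.78 × 50 = 162.52 mm
Seasonal total = 589.13 mm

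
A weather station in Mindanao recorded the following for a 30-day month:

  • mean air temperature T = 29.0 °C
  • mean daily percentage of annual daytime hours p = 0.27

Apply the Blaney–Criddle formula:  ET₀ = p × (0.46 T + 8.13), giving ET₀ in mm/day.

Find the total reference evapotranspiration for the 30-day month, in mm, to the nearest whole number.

174 mm

ET₀ = 0.27 × (0.46 × 29.0 + 8.13) = 0.27 × 21.470 = 5.7969 mm/d
Monthly total = 5.7969 × 30 = 173.907 mm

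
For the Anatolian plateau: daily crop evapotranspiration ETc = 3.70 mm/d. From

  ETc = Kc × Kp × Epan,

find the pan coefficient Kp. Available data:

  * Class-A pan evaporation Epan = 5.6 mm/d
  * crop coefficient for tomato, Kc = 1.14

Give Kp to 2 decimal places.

ETc = Kc × Kp × Epan  ⇒  Kp = ETc / (Kc × Epan)
Kp = 3.70 / (1.14 × 5.6) = 3.70 / 6.384 = 0.5796

0.58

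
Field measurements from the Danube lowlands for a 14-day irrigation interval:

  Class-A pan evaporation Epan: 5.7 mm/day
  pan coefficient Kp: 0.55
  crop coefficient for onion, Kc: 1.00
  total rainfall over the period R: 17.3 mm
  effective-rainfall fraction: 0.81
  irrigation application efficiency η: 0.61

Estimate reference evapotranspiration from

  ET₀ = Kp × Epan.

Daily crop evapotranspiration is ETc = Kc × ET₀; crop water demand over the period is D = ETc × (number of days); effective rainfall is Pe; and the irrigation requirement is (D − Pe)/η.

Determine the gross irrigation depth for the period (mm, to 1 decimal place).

ET₀ = 0.55 × 5.7 = 3.1350 mm/d
ETc = Kc × ET₀ = 1.00 × 3.1350 = 3.1350 mm/d
Crop demand D = ETc × 14 d = 3.1350 × 14 = 43.890 mm
Pe = 0.81 × 17.3 = 14.013 mm
D − Pe = 43.890 − 14.013 = 29.877 mm
Gross irrigation = 29.877 / 0.61 = 48.979 mm

49.0 mm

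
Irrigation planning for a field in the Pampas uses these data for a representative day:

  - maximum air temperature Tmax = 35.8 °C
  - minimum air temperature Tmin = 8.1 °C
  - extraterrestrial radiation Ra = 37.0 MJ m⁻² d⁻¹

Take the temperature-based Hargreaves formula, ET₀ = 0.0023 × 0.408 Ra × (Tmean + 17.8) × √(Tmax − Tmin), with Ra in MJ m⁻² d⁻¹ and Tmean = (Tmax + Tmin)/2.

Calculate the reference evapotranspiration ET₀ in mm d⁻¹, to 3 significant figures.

7.26 mm d⁻¹

Tmean = (35.8 + 8.1)/2 = 21.95 °C
0.408 Ra = 0.408 × 37.0 = 15.0960 mm/d equivalent
ET₀ = 0.0023 × 15.0960 × (21.95 + 17.8) × √27.7 = 0.0023 × 15.0960 × 39.75 × 5.2631 = 7.2639 mm/d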